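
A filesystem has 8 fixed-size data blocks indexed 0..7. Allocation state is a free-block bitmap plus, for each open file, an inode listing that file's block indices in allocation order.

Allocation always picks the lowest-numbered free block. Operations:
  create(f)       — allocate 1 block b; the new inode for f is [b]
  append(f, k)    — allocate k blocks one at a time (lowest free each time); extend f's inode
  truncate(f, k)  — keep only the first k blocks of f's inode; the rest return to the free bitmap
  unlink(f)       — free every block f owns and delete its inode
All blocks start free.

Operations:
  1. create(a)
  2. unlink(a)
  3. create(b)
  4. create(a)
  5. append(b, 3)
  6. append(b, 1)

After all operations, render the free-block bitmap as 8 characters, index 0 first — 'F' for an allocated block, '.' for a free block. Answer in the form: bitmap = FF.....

bitmap = FFFFFF..

after create(a) → a:[0]  free=[F.......]
after unlink(a) →   free=[........]
after create(b) → b:[0]  free=[F.......]
after create(a) → a:[1], b:[0]  free=[FF......]
after append(b, 3) → a:[1], b:[0, 2, 3, 4]  free=[FFFFF...]
after append(b, 1) → a:[1], b:[0, 2, 3, 4, 5]  free=[FFFFFF..]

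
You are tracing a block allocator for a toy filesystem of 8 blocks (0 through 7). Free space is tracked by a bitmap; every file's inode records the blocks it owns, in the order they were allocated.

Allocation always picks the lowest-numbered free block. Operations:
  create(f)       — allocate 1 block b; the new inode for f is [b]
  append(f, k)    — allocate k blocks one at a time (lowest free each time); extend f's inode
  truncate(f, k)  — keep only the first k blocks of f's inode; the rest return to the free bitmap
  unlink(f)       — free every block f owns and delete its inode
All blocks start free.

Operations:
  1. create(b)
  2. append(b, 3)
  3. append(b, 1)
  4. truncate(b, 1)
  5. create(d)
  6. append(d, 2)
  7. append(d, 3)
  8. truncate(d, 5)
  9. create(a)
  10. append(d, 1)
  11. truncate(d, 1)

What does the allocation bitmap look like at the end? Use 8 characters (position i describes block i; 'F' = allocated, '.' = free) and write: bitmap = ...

bitmap = FF....F.

[1] create(b) — b=0 (map F.......)
[2] append(b, 3) — b=0,1,2,3 (map FFFF....)
[3] append(b, 1) — b=0,1,2,3,4 (map FFFFF...)
[4] truncate(b, 1) — b=0 (map F.......)
[5] create(d) — b=0 d=1 (map FF......)
[6] append(d, 2) — b=0 d=1,2,3 (map FFFF....)
[7] append(d, 3) — b=0 d=1,2,3,4,5,6 (map FFFFFFF.)
[8] truncate(d, 5) — b=0 d=1,2,3,4,5 (map FFFFFF..)
[9] create(a) — a=6 b=0 d=1,2,3,4,5 (map FFFFFFF.)
[10] append(d, 1) — a=6 b=0 d=1,2,3,4,5,7 (map FFFFFFFF)
[11] truncate(d, 1) — a=6 b=0 d=1 (map FF....F.)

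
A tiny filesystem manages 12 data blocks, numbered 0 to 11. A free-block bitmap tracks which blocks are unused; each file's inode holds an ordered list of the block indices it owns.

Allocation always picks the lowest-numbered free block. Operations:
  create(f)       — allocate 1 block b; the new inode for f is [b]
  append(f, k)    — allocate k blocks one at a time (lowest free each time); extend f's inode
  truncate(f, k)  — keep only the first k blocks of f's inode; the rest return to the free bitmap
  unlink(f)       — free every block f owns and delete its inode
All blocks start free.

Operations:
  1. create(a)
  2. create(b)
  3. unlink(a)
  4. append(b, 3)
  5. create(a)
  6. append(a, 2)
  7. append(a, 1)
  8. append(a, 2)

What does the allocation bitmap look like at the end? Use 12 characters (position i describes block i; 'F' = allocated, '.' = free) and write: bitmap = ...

[1] create(a) — a=0 (map F...........)
[2] create(b) — a=0 b=1 (map FF..........)
[3] unlink(a) — b=1 (map .F..........)
[4] append(b, 3) — b=1,0,2,3 (map FFFF........)
[5] create(a) — a=4 b=1,0,2,3 (map FFFFF.......)
[6] append(a, 2) — a=4,5,6 b=1,0,2,3 (map FFFFFFF.....)
[7] append(a, 1) — a=4,5,6,7 b=1,0,2,3 (map FFFFFFFF....)
[8] append(a, 2) — a=4,5,6,7,8,9 b=1,0,2,3 (map FFFFFFFFFF..)

bitmap = FFFFFFFFFF..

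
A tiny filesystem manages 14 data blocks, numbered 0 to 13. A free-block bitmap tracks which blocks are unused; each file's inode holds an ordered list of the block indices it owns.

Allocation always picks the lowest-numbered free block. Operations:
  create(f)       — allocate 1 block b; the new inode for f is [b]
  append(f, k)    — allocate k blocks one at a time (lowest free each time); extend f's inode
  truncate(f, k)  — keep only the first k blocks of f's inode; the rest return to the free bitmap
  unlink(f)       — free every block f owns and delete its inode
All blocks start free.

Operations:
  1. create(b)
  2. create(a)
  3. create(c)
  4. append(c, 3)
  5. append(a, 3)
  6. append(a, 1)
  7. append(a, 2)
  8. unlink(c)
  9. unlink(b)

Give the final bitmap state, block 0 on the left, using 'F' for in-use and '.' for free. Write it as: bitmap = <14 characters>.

after create(b) → b:[0]  free=[F.............]
after create(a) → a:[1], b:[0]  free=[FF............]
after create(c) → a:[1], b:[0], c:[2]  free=[FFF...........]
after append(c, 3) → a:[1], b:[0], c:[2, 3, 4, 5]  free=[FFFFFF........]
after append(a, 3) → a:[1, 6, 7, 8], b:[0], c:[2, 3, 4, 5]  free=[FFFFFFFFF.....]
after append(a, 1) → a:[1, 6, 7, 8, 9], b:[0], c:[2, 3, 4, 5]  free=[FFFFFFFFFF....]
after append(a, 2) → a:[1, 6, 7, 8, 9, 10, 11], b:[0], c:[2, 3, 4, 5]  free=[FFFFFFFFFFFF..]
after unlink(c) → a:[1, 6, 7, 8, 9, 10, 11], b:[0]  free=[FF....FFFFFF..]
after unlink(b) → a:[1, 6, 7, 8, 9, 10, 11]  free=[.F....FFFFFF..]

bitmap = .F....FFFFFF..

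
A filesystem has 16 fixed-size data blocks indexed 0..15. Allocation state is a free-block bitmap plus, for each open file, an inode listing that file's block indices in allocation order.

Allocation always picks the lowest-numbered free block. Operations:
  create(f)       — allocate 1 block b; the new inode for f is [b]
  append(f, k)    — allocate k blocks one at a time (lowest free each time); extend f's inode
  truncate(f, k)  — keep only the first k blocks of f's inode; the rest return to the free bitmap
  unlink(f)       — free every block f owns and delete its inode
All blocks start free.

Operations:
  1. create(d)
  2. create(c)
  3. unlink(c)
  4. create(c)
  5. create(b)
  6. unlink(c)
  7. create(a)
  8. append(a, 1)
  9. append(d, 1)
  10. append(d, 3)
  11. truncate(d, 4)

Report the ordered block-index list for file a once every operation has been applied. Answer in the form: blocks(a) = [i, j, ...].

blocks(a) = [1, 3]

after create(d) → d:[0]  free=[F...............]
after create(c) → c:[1], d:[0]  free=[FF..............]
after unlink(c) → d:[0]  free=[F...............]
after create(c) → c:[1], d:[0]  free=[FF..............]
after create(b) → b:[2], c:[1], d:[0]  free=[FFF.............]
after unlink(c) → b:[2], d:[0]  free=[F.F.............]
after create(a) → a:[1], b:[2], d:[0]  free=[FFF.............]
after append(a, 1) → a:[1, 3], b:[2], d:[0]  free=[FFFF............]
after append(d, 1) → a:[1, 3], b:[2], d:[0, 4]  free=[FFFFF...........]
after append(d, 3) → a:[1, 3], b:[2], d:[0, 4, 5, 6, 7]  free=[FFFFFFFF........]
after truncate(d, 4) → a:[1, 3], b:[2], d:[0, 4, 5, 6]  free=[FFFFFFF.........]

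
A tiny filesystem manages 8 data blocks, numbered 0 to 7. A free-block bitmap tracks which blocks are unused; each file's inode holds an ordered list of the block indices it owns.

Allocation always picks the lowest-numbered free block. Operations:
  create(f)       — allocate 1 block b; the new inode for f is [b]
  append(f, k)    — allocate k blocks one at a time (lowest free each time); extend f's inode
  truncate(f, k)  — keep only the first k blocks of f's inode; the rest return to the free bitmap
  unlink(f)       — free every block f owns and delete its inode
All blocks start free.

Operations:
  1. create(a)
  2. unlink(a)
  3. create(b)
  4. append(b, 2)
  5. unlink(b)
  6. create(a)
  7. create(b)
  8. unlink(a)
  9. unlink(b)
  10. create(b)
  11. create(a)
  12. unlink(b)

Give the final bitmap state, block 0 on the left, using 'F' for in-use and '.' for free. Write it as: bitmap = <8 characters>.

bitmap = .F......

  1. create(a)  ⇒  F.......  {a→[0]}
  2. unlink(a)  ⇒  ........  {}
  3. create(b)  ⇒  F.......  {b→[0]}
  4. append(b, 2)  ⇒  FFF.....  {b→[0, 1, 2]}
  5. unlink(b)  ⇒  ........  {}
  6. create(a)  ⇒  F.......  {a→[0]}
  7. create(b)  ⇒  FF......  {a→[0]; b→[1]}
  8. unlink(a)  ⇒  .F......  {b→[1]}
  9. unlink(b)  ⇒  ........  {}
  10. create(b)  ⇒  F.......  {b→[0]}
  11. create(a)  ⇒  FF......  {a→[1]; b→[0]}
  12. unlink(b)  ⇒  .F......  {a→[1]}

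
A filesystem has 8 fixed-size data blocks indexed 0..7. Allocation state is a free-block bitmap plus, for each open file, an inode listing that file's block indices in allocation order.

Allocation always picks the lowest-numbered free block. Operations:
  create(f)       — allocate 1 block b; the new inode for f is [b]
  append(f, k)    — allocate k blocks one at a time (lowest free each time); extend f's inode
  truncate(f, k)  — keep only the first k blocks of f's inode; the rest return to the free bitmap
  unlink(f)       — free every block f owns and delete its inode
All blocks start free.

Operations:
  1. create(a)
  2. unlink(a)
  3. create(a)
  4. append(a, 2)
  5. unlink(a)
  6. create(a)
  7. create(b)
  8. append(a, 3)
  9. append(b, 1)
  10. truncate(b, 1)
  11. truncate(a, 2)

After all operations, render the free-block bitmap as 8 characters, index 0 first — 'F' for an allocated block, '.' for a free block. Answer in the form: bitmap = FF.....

bitmap = FFF.....

create(a): bitmap=F....... | a=[0]
unlink(a): bitmap=........ | 
create(a): bitmap=F....... | a=[0]
append(a, 2): bitmap=FFF..... | a=[0, 1, 2]
unlink(a): bitmap=........ | 
create(a): bitmap=F....... | a=[0]
create(b): bitmap=FF...... | a=[0] b=[1]
append(a, 3): bitmap=FFFFF... | a=[0, 2, 3, 4] b=[1]
append(b, 1): bitmap=FFFFFF.. | a=[0, 2, 3, 4] b=[1, 5]
truncate(b, 1): bitmap=FFFFF... | a=[0, 2, 3, 4] b=[1]
truncate(a, 2): bitmap=FFF..... | a=[0, 2] b=[1]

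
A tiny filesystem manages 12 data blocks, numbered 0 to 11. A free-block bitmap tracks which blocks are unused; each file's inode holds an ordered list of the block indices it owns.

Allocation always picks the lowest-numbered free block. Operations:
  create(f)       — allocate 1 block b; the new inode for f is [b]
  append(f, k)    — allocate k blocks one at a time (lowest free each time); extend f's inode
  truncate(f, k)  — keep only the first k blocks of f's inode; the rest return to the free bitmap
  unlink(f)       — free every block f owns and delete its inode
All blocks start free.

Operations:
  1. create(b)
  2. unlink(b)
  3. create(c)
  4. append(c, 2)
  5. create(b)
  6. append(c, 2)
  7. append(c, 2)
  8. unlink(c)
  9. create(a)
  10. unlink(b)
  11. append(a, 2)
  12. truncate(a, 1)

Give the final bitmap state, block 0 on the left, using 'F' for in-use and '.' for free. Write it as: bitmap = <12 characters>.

bitmap = F...........

create(b): bitmap=F........... | b=[0]
unlink(b): bitmap=............ | 
create(c): bitmap=F........... | c=[0]
append(c, 2): bitmap=FFF......... | c=[0, 1, 2]
create(b): bitmap=FFFF........ | b=[3] c=[0, 1, 2]
append(c, 2): bitmap=FFFFFF...... | b=[3] c=[0, 1, 2, 4, 5]
append(c, 2): bitmap=FFFFFFFF.... | b=[3] c=[0, 1, 2, 4, 5, 6, 7]
unlink(c): bitmap=...F........ | b=[3]
create(a): bitmap=F..F........ | a=[0] b=[3]
unlink(b): bitmap=F........... | a=[0]
append(a, 2): bitmap=FFF......... | a=[0, 1, 2]
truncate(a, 1): bitmap=F........... | a=[0]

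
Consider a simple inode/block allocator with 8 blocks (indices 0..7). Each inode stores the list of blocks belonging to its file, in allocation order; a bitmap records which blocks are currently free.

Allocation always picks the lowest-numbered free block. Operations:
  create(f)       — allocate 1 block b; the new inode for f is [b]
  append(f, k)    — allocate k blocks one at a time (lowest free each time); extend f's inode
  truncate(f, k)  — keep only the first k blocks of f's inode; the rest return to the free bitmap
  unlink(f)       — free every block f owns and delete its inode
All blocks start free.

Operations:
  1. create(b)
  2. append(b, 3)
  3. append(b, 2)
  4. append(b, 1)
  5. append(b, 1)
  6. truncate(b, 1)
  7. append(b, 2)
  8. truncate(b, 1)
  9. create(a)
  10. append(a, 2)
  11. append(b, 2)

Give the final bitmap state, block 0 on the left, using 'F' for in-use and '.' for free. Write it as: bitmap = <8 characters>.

create(b): bitmap=F....... | b=[0]
append(b, 3): bitmap=FFFF.... | b=[0, 1, 2, 3]
append(b, 2): bitmap=FFFFFF.. | b=[0, 1, 2, 3, 4, 5]
append(b, 1): bitmap=FFFFFFF. | b=[0, 1, 2, 3, 4, 5, 6]
append(b, 1): bitmap=FFFFFFFF | b=[0, 1, 2, 3, 4, 5, 6, 7]
truncate(b, 1): bitmap=F....... | b=[0]
append(b, 2): bitmap=FFF..... | b=[0, 1, 2]
truncate(b, 1): bitmap=F....... | b=[0]
create(a): bitmap=FF...... | a=[1] b=[0]
append(a, 2): bitmap=FFFF.... | a=[1, 2, 3] b=[0]
append(b, 2): bitmap=FFFFFF.. | a=[1, 2, 3] b=[0, 4, 5]

bitmap = FFFFFF..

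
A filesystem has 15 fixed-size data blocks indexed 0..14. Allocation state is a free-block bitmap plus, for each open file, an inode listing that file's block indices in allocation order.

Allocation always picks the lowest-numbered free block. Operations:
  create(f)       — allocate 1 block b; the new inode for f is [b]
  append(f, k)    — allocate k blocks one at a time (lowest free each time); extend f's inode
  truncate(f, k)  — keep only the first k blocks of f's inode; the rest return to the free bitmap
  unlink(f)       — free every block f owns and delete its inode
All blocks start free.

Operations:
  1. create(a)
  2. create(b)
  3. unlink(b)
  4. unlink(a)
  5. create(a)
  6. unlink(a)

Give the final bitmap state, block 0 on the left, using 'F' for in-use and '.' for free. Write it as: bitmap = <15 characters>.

bitmap = ...............

[1] create(a) — a=0 (map F..............)
[2] create(b) — a=0 b=1 (map FF.............)
[3] unlink(b) — a=0 (map F..............)
[4] unlink(a) —  (map ...............)
[5] create(a) — a=0 (map F..............)
[6] unlink(a) —  (map ...............)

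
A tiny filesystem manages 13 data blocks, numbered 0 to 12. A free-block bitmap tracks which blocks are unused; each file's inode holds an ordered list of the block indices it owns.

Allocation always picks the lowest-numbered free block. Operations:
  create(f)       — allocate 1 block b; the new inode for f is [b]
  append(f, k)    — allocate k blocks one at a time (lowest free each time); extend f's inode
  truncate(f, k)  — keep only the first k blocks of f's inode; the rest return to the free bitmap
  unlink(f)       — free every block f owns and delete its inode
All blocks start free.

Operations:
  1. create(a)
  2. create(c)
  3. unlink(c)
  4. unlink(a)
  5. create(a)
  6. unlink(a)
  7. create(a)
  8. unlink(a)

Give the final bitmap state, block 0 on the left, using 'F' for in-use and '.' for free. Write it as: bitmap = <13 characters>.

bitmap = .............

[1] create(a) — a=0 (map F............)
[2] create(c) — a=0 c=1 (map FF...........)
[3] unlink(c) — a=0 (map F............)
[4] unlink(a) —  (map .............)
[5] create(a) — a=0 (map F............)
[6] unlink(a) —  (map .............)
[7] create(a) — a=0 (map F............)
[8] unlink(a) —  (map .............)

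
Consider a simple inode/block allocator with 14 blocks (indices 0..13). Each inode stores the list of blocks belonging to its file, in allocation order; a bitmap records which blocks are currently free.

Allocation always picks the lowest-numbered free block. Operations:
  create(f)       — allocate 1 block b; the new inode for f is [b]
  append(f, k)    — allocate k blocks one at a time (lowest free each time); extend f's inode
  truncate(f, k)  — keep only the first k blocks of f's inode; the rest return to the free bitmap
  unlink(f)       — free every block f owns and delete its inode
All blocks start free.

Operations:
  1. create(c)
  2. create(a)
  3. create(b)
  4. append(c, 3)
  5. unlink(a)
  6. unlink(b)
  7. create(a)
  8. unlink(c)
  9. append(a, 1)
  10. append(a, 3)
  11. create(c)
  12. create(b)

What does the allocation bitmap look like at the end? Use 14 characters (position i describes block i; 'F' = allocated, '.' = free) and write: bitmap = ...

bitmap = FFFFFFF.......

after create(c) → c:[0]  free=[F.............]
after create(a) → a:[1], c:[0]  free=[FF............]
after create(b) → a:[1], b:[2], c:[0]  free=[FFF...........]
after append(c, 3) → a:[1], b:[2], c:[0, 3, 4, 5]  free=[FFFFFF........]
after unlink(a) → b:[2], c:[0, 3, 4, 5]  free=[F.FFFF........]
after unlink(b) → c:[0, 3, 4, 5]  free=[F..FFF........]
after create(a) → a:[1], c:[0, 3, 4, 5]  free=[FF.FFF........]
after unlink(c) → a:[1]  free=[.F............]
after append(a, 1) → a:[1, 0]  free=[FF............]
after append(a, 3) → a:[1, 0, 2, 3, 4]  free=[FFFFF.........]
after create(c) → a:[1, 0, 2, 3, 4], c:[5]  free=[FFFFFF........]
after create(b) → a:[1, 0, 2, 3, 4], b:[6], c:[5]  free=[FFFFFFF.......]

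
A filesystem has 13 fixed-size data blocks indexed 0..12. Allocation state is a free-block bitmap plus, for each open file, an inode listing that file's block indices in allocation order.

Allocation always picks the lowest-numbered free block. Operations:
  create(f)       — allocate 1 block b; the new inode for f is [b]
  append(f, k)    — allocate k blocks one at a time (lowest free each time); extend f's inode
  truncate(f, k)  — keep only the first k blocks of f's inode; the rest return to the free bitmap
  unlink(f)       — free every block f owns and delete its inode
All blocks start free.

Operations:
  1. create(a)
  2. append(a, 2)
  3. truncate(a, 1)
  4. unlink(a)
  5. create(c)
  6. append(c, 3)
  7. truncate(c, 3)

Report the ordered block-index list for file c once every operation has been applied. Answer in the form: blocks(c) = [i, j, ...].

create(a): bitmap=F............ | a=[0]
append(a, 2): bitmap=FFF.......... | a=[0, 1, 2]
truncate(a, 1): bitmap=F............ | a=[0]
unlink(a): bitmap=............. | 
create(c): bitmap=F............ | c=[0]
append(c, 3): bitmap=FFFF......... | c=[0, 1, 2, 3]
truncate(c, 3): bitmap=FFF.......... | c=[0, 1, 2]

blocks(c) = [0, 1, 2]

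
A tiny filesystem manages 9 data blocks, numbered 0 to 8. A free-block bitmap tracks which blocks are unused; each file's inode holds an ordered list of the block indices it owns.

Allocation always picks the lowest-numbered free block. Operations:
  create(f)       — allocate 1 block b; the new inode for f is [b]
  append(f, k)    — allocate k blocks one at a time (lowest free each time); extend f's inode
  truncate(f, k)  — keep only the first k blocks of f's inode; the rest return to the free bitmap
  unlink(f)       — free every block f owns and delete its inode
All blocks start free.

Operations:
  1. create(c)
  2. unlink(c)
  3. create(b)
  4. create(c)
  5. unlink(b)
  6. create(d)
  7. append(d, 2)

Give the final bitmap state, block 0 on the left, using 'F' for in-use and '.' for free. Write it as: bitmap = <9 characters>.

bitmap = FFFF.....

create(c): bitmap=F........ | c=[0]
unlink(c): bitmap=......... | 
create(b): bitmap=F........ | b=[0]
create(c): bitmap=FF....... | b=[0] c=[1]
unlink(b): bitmap=.F....... | c=[1]
create(d): bitmap=FF....... | c=[1] d=[0]
append(d, 2): bitmap=FFFF..... | c=[1] d=[0, 2, 3]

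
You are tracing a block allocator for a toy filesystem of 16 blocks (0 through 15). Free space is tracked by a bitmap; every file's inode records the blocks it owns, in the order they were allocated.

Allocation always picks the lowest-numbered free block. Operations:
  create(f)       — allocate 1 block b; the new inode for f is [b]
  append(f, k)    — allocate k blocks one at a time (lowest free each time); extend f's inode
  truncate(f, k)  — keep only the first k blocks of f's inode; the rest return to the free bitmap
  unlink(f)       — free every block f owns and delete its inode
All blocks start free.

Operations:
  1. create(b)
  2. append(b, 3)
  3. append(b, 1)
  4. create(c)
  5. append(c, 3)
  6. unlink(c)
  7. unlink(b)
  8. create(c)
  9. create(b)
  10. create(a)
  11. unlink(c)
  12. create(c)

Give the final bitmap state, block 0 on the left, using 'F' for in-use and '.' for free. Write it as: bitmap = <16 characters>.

bitmap = FFF.............

create(b): bitmap=F............... | b=[0]
append(b, 3): bitmap=FFFF............ | b=[0, 1, 2, 3]
append(b, 1): bitmap=FFFFF........... | b=[0, 1, 2, 3, 4]
create(c): bitmap=FFFFFF.......... | b=[0, 1, 2, 3, 4] c=[5]
append(c, 3): bitmap=FFFFFFFFF....... | b=[0, 1, 2, 3, 4] c=[5, 6, 7, 8]
unlink(c): bitmap=FFFFF........... | b=[0, 1, 2, 3, 4]
unlink(b): bitmap=................ | 
create(c): bitmap=F............... | c=[0]
create(b): bitmap=FF.............. | b=[1] c=[0]
create(a): bitmap=FFF............. | a=[2] b=[1] c=[0]
unlink(c): bitmap=.FF............. | a=[2] b=[1]
create(c): bitmap=FFF............. | a=[2] b=[1] c=[0]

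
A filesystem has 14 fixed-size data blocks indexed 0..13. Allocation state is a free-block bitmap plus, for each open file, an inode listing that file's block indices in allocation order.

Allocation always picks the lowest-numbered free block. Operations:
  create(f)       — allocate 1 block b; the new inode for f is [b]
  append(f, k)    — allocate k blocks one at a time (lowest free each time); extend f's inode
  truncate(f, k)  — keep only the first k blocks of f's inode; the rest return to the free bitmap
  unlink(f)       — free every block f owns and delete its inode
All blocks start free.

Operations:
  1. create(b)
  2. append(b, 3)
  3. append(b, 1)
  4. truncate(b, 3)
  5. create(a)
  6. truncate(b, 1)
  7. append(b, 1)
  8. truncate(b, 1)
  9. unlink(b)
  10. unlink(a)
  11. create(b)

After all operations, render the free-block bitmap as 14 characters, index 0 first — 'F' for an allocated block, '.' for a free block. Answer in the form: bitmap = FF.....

create(b): bitmap=F............. | b=[0]
append(b, 3): bitmap=FFFF.......... | b=[0, 1, 2, 3]
append(b, 1): bitmap=FFFFF......... | b=[0, 1, 2, 3, 4]
truncate(b, 3): bitmap=FFF........... | b=[0, 1, 2]
create(a): bitmap=FFFF.......... | a=[3] b=[0, 1, 2]
truncate(b, 1): bitmap=F..F.......... | a=[3] b=[0]
append(b, 1): bitmap=FF.F.......... | a=[3] b=[0, 1]
truncate(b, 1): bitmap=F..F.......... | a=[3] b=[0]
unlink(b): bitmap=...F.......... | a=[3]
unlink(a): bitmap=.............. | 
create(b): bitmap=F............. | b=[0]

bitmap = F.............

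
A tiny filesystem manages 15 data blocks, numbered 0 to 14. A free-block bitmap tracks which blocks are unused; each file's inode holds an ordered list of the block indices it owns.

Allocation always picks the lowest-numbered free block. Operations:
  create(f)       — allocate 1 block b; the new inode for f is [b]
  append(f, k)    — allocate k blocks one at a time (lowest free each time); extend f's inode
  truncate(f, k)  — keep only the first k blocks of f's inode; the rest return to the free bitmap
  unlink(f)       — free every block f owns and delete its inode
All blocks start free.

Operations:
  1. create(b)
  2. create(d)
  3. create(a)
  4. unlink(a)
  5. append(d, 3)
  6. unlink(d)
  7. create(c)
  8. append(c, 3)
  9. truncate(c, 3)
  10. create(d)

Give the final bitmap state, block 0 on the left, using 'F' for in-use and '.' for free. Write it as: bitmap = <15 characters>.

bitmap = FFFFF..........

[1] create(b) — b=0 (map F..............)
[2] create(d) — b=0 d=1 (map FF.............)
[3] create(a) — a=2 b=0 d=1 (map FFF............)
[4] unlink(a) — b=0 d=1 (map FF.............)
[5] append(d, 3) — b=0 d=1,2,3,4 (map FFFFF..........)
[6] unlink(d) — b=0 (map F..............)
[7] create(c) — b=0 c=1 (map FF.............)
[8] append(c, 3) — b=0 c=1,2,3,4 (map FFFFF..........)
[9] truncate(c, 3) — b=0 c=1,2,3 (map FFFF...........)
[10] create(d) — b=0 c=1,2,3 d=4 (map FFFFF..........)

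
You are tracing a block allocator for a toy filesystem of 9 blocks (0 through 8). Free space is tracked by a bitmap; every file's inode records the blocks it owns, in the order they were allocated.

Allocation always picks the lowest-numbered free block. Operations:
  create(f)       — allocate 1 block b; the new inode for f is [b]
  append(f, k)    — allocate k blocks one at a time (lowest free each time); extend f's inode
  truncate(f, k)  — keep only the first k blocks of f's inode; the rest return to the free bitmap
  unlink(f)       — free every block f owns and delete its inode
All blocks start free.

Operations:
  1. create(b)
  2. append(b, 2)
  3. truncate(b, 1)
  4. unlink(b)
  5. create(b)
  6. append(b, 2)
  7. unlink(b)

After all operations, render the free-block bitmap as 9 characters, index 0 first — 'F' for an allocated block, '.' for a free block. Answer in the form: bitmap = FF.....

create(b): bitmap=F........ | b=[0]
append(b, 2): bitmap=FFF...... | b=[0, 1, 2]
truncate(b, 1): bitmap=F........ | b=[0]
unlink(b): bitmap=......... | 
create(b): bitmap=F........ | b=[0]
append(b, 2): bitmap=FFF...... | b=[0, 1, 2]
unlink(b): bitmap=......... | 

bitmap = .........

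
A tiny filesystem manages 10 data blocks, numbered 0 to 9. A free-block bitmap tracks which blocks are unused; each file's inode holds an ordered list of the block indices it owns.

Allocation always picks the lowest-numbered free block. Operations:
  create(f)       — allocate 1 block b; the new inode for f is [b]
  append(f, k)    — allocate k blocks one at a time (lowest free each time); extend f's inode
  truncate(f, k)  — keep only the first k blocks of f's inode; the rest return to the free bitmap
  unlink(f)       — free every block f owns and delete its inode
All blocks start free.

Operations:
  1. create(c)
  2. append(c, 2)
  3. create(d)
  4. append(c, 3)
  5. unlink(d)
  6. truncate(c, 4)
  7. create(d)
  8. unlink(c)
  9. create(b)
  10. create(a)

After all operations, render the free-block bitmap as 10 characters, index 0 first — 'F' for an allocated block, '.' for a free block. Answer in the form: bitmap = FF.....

after create(c) → c:[0]  free=[F.........]
after append(c, 2) → c:[0, 1, 2]  free=[FFF.......]
after create(d) → c:[0, 1, 2], d:[3]  free=[FFFF......]
after append(c, 3) → c:[0, 1, 2, 4, 5, 6], d:[3]  free=[FFFFFFF...]
after unlink(d) → c:[0, 1, 2, 4, 5, 6]  free=[FFF.FFF...]
after truncate(c, 4) → c:[0, 1, 2, 4]  free=[FFF.F.....]
after create(d) → c:[0, 1, 2, 4], d:[3]  free=[FFFFF.....]
after unlink(c) → d:[3]  free=[...F......]
after create(b) → b:[0], d:[3]  free=[F..F......]
after create(a) → a:[1], b:[0], d:[3]  free=[FF.F......]

bitmap = FF.F......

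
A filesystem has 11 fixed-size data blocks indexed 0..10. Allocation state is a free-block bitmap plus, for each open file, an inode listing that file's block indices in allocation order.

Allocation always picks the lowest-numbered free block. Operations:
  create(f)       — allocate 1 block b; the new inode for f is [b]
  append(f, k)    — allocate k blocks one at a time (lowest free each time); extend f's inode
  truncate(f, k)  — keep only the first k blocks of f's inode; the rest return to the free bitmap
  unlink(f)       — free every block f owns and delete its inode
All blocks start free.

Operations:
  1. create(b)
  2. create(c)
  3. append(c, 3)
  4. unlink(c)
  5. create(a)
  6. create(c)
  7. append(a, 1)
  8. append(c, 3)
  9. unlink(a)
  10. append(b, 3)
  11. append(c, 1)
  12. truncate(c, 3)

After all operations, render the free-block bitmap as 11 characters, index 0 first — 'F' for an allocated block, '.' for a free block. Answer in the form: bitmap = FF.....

bitmap = FFFFFF.F...

create(b): bitmap=F.......... | b=[0]
create(c): bitmap=FF......... | b=[0] c=[1]
append(c, 3): bitmap=FFFFF...... | b=[0] c=[1, 2, 3, 4]
unlink(c): bitmap=F.......... | b=[0]
create(a): bitmap=FF......... | a=[1] b=[0]
create(c): bitmap=FFF........ | a=[1] b=[0] c=[2]
append(a, 1): bitmap=FFFF....... | a=[1, 3] b=[0] c=[2]
append(c, 3): bitmap=FFFFFFF.... | a=[1, 3] b=[0] c=[2, 4, 5, 6]
unlink(a): bitmap=F.F.FFF.... | b=[0] c=[2, 4, 5, 6]
append(b, 3): bitmap=FFFFFFFF... | b=[0, 1, 3, 7] c=[2, 4, 5, 6]
append(c, 1): bitmap=FFFFFFFFF.. | b=[0, 1, 3, 7] c=[2, 4, 5, 6, 8]
truncate(c, 3): bitmap=FFFFFF.F... | b=[0, 1, 3, 7] c=[2, 4, 5]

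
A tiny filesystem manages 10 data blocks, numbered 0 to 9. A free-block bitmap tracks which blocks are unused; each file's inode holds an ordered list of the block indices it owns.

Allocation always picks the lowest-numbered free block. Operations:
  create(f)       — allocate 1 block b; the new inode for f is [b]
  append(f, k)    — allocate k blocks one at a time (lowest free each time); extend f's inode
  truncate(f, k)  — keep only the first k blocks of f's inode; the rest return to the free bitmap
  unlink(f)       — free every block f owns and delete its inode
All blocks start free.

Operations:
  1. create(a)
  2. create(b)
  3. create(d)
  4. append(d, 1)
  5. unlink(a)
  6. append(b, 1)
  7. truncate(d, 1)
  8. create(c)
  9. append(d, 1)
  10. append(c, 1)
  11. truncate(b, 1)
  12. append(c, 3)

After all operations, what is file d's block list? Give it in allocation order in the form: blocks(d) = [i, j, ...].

create(a): bitmap=F......... | a=[0]
create(b): bitmap=FF........ | a=[0] b=[1]
create(d): bitmap=FFF....... | a=[0] b=[1] d=[2]
append(d, 1): bitmap=FFFF...... | a=[0] b=[1] d=[2, 3]
unlink(a): bitmap=.FFF...... | b=[1] d=[2, 3]
append(b, 1): bitmap=FFFF...... | b=[1, 0] d=[2, 3]
truncate(d, 1): bitmap=FFF....... | b=[1, 0] d=[2]
create(c): bitmap=FFFF...... | b=[1, 0] c=[3] d=[2]
append(d, 1): bitmap=FFFFF..... | b=[1, 0] c=[3] d=[2, 4]
append(c, 1): bitmap=FFFFFF.... | b=[1, 0] c=[3, 5] d=[2, 4]
truncate(b, 1): bitmap=.FFFFF.... | b=[1] c=[3, 5] d=[2, 4]
append(c, 3): bitmap=FFFFFFFF.. | b=[1] c=[3, 5, 0, 6, 7] d=[2, 4]

blocks(d) = [2, 4]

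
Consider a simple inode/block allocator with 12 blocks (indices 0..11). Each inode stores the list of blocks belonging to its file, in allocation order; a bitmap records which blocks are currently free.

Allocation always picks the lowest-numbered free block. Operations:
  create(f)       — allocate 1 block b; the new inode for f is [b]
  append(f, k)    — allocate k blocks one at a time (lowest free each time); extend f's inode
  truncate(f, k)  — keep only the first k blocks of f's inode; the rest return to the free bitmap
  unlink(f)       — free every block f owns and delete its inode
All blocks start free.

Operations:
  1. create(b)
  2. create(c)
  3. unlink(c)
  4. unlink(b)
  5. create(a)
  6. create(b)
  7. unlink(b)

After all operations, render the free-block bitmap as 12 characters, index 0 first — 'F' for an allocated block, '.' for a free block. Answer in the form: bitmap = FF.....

after create(b) → b:[0]  free=[F...........]
after create(c) → b:[0], c:[1]  free=[FF..........]
after unlink(c) → b:[0]  free=[F...........]
after unlink(b) →   free=[............]
after create(a) → a:[0]  free=[F...........]
after create(b) → a:[0], b:[1]  free=[FF..........]
after unlink(b) → a:[0]  free=[F...........]

bitmap = F...........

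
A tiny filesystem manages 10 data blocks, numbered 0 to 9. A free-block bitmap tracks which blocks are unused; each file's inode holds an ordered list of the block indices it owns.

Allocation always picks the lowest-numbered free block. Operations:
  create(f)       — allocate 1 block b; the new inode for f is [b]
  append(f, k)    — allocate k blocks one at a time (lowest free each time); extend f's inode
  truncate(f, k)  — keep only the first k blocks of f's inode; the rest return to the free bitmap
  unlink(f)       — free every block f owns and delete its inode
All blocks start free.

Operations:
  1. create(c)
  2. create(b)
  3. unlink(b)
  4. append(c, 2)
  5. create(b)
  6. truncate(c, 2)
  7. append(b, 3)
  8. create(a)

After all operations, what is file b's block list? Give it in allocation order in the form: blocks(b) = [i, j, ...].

blocks(b) = [3, 2, 4, 5]

create(c): bitmap=F......... | c=[0]
create(b): bitmap=FF........ | b=[1] c=[0]
unlink(b): bitmap=F......... | c=[0]
append(c, 2): bitmap=FFF....... | c=[0, 1, 2]
create(b): bitmap=FFFF...... | b=[3] c=[0, 1, 2]
truncate(c, 2): bitmap=FF.F...... | b=[3] c=[0, 1]
append(b, 3): bitmap=FFFFFF.... | b=[3, 2, 4, 5] c=[0, 1]
create(a): bitmap=FFFFFFF... | a=[6] b=[3, 2, 4, 5] c=[0, 1]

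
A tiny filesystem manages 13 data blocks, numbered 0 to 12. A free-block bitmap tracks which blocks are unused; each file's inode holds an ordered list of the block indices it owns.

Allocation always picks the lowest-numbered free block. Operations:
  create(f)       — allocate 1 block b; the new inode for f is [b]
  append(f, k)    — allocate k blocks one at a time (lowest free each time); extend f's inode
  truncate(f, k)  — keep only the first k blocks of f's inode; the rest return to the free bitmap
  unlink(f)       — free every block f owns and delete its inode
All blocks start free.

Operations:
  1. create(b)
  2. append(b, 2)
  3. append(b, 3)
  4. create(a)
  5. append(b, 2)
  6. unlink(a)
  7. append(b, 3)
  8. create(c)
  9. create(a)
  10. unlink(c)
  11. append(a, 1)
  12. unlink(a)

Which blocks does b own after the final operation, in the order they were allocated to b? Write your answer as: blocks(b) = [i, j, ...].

blocks(b) = [0, 1, 2, 3, 4, 5, 7, 8, 6, 9, 10]

create(b): bitmap=F............ | b=[0]
append(b, 2): bitmap=FFF.......... | b=[0, 1, 2]
append(b, 3): bitmap=FFFFFF....... | b=[0, 1, 2, 3, 4, 5]
create(a): bitmap=FFFFFFF...... | a=[6] b=[0, 1, 2, 3, 4, 5]
append(b, 2): bitmap=FFFFFFFFF.... | a=[6] b=[0, 1, 2, 3, 4, 5, 7, 8]
unlink(a): bitmap=FFFFFF.FF.... | b=[0, 1, 2, 3, 4, 5, 7, 8]
append(b, 3): bitmap=FFFFFFFFFFF.. | b=[0, 1, 2, 3, 4, 5, 7, 8, 6, 9, 10]
create(c): bitmap=FFFFFFFFFFFF. | b=[0, 1, 2, 3, 4, 5, 7, 8, 6, 9, 10] c=[11]
create(a): bitmap=FFFFFFFFFFFFF | a=[12] b=[0, 1, 2, 3, 4, 5, 7, 8, 6, 9, 10] c=[11]
unlink(c): bitmap=FFFFFFFFFFF.F | a=[12] b=[0, 1, 2, 3, 4, 5, 7, 8, 6, 9, 10]
append(a, 1): bitmap=FFFFFFFFFFFFF | a=[12, 11] b=[0, 1, 2, 3, 4, 5, 7, 8, 6, 9, 10]
unlink(a): bitmap=FFFFFFFFFFF.. | b=[0, 1, 2, 3, 4, 5, 7, 8, 6, 9, 10]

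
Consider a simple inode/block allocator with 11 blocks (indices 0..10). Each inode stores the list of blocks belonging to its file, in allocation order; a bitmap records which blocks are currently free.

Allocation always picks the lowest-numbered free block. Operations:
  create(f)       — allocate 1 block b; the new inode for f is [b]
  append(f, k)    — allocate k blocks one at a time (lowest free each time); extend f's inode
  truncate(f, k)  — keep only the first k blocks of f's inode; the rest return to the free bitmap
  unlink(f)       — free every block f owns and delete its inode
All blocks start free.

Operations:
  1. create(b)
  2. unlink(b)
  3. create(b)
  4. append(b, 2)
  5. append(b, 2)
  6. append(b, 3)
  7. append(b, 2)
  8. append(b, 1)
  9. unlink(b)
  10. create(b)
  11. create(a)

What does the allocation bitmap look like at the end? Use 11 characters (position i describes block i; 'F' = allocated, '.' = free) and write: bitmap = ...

  1. create(b)  ⇒  F..........  {b→[0]}
  2. unlink(b)  ⇒  ...........  {}
  3. create(b)  ⇒  F..........  {b→[0]}
  4. append(b, 2)  ⇒  FFF........  {b→[0, 1, 2]}
  5. append(b, 2)  ⇒  FFFFF......  {b→[0, 1, 2, 3, 4]}
  6. append(b, 3)  ⇒  FFFFFFFF...  {b→[0, 1, 2, 3, 4, 5, 6, 7]}
  7. append(b, 2)  ⇒  FFFFFFFFFF.  {b→[0, 1, 2, 3, 4, 5, 6, 7, 8, 9]}
  8. append(b, 1)  ⇒  FFFFFFFFFFF  {b→[0, 1, 2, 3, 4, 5, 6, 7, 8, 9, 10]}
  9. unlink(b)  ⇒  ...........  {}
  10. create(b)  ⇒  F..........  {b→[0]}
  11. create(a)  ⇒  FF.........  {a→[1]; b→[0]}

bitmap = FF.........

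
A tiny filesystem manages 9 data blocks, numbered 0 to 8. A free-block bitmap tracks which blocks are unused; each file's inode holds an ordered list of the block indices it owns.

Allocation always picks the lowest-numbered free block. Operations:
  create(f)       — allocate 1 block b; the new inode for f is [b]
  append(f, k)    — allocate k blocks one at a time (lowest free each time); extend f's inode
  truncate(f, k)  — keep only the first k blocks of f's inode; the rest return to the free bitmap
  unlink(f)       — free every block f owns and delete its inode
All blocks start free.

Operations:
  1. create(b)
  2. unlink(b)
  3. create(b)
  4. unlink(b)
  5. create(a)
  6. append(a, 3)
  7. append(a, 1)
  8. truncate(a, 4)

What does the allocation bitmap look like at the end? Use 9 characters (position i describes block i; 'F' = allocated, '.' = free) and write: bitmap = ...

bitmap = FFFF.....

  1. create(b)  ⇒  F........  {b→[0]}
  2. unlink(b)  ⇒  .........  {}
  3. create(b)  ⇒  F........  {b→[0]}
  4. unlink(b)  ⇒  .........  {}
  5. create(a)  ⇒  F........  {a→[0]}
  6. append(a, 3)  ⇒  FFFF.....  {a→[0, 1, 2, 3]}
  7. append(a, 1)  ⇒  FFFFF....  {a→[0, 1, 2, 3, 4]}
  8. truncate(a, 4)  ⇒  FFFF.....  {a→[0, 1, 2, 3]}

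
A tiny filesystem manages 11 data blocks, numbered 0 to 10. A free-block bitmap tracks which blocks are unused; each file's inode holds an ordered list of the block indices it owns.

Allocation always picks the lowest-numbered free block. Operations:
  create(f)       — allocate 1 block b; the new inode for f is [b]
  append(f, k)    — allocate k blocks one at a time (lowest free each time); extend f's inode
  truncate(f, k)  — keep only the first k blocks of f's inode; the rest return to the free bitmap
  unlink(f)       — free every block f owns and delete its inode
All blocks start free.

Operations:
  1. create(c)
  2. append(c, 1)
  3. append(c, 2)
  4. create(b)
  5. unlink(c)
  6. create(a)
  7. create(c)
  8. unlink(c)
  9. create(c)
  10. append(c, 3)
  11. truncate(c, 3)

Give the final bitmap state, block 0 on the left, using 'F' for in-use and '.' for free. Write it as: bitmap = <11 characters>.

  1. create(c)  ⇒  F..........  {c→[0]}
  2. append(c, 1)  ⇒  FF.........  {c→[0, 1]}
  3. append(c, 2)  ⇒  FFFF.......  {c→[0, 1, 2, 3]}
  4. create(b)  ⇒  FFFFF......  {b→[4]; c→[0, 1, 2, 3]}
  5. unlink(c)  ⇒  ....F......  {b→[4]}
  6. create(a)  ⇒  F...F......  {a→[0]; b→[4]}
  7. create(c)  ⇒  FF..F......  {a→[0]; b→[4]; c→[1]}
  8. unlink(c)  ⇒  F...F......  {a→[0]; b→[4]}
  9. create(c)  ⇒  FF..F......  {a→[0]; b→[4]; c→[1]}
  10. append(c, 3)  ⇒  FFFFFF.....  {a→[0]; b→[4]; c→[1, 2, 3, 5]}
  11. truncate(c, 3)  ⇒  FFFFF......  {a→[0]; b→[4]; c→[1, 2, 3]}

bitmap = FFFFF......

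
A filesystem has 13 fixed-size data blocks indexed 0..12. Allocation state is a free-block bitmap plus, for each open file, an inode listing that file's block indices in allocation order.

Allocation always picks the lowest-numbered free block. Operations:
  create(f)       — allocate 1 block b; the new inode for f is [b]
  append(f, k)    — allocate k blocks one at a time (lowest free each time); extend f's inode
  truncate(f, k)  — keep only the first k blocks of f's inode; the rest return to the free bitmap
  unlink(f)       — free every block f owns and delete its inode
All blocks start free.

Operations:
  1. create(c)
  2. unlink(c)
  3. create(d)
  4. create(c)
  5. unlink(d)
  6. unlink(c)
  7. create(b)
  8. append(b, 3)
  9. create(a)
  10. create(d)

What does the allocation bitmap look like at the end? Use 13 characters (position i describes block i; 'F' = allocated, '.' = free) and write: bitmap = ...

bitmap = FFFFFF.......

[1] create(c) — c=0 (map F............)
[2] unlink(c) —  (map .............)
[3] create(d) — d=0 (map F............)
[4] create(c) — c=1 d=0 (map FF...........)
[5] unlink(d) — c=1 (map .F...........)
[6] unlink(c) —  (map .............)
[7] create(b) — b=0 (map F............)
[8] append(b, 3) — b=0,1,2,3 (map FFFF.........)
[9] create(a) — a=4 b=0,1,2,3 (map FFFFF........)
[10] create(d) — a=4 b=0,1,2,3 d=5 (map FFFFFF.......)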